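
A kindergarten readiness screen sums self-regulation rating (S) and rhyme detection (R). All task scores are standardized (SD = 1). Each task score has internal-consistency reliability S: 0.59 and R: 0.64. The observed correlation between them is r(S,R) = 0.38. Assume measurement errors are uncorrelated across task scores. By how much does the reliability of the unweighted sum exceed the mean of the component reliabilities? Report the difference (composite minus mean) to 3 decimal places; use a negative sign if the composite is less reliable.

Var(sum) = 2 + 0.76 = 2.76; true-score variance = 1.23 + 0.76 = 1.99; composite reliability = 0.7210.
Mean component reliability = 0.6150.
Difference = 0.7210 − 0.6150 = 0.106.

0.106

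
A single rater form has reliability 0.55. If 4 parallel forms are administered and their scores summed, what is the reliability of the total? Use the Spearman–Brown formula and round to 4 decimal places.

0.8302

ρ_k = kρ / (1 + (k−1)ρ) = 4·0.55 / (1 + 3·0.55) = 2.200 / 2.650 = 0.8302.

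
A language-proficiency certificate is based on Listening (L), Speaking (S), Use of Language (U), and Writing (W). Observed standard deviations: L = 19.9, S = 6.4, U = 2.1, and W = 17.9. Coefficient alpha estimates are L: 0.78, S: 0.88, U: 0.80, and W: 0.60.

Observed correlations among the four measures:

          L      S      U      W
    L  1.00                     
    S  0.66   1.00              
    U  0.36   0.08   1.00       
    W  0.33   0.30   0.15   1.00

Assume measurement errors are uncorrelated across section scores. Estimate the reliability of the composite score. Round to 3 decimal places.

Var(L+S+U+W) = 19.9² + 6.4² + 2.1² + 17.9² + 2·[19.9·6.4·0.66 + 19.9·2.1·0.36 + 19.9·17.9·0.33 + 6.4·2.1·0.08 + 6.4·17.9·0.30 + 2.1·17.9·0.15] = 761.79 + 515.466 = 1277.26.
Because errors are independent across components, Cov(Tᵢ,Tⱼ) = Cov(Xᵢ,Xⱼ); the off-diagonal part of the true-score variance is the same as above.
True-score variance = [19.9²·0.78 + 6.4²·0.88 + 2.1²·0.80 + 17.9²·0.60] + 515.466 = 540.707 + 515.466 = 1056.17.
Reliability = 1056.17 / 1277.26 = 0.827.

0.827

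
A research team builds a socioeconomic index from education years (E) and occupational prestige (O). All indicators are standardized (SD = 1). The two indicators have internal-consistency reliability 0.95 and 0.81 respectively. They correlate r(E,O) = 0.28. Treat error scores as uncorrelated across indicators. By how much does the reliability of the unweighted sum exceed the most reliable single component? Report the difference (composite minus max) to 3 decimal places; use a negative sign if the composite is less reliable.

Var(sum) = 2 + 0.56 = 2.56; true-score variance = 1.76 + 0.56 = 2.32; composite reliability = 0.9063.
Max component reliability = 0.9500.
Difference = 0.9063 − 0.9500 = -0.044.

-0.044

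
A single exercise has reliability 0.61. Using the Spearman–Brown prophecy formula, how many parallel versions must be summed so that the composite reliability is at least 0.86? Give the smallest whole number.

k ≥ ρ*(1−ρ₁)/(ρ₁(1−ρ*)) = 0.86·0.39 / (0.61·0.14) = 3.927.
Smallest integer k = 4.

4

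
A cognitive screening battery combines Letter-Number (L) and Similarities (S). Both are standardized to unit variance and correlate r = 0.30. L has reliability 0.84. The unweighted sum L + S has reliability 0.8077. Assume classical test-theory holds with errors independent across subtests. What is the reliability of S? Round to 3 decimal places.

0.660

Var(L+S) = 2 + 2·0.30 = 2.600.
True-score variance = ρ_L + ρ_S + 2·0.30, so 0.8077 = (0.84 + ρ_S + 0.60) / 2.600.
ρ_S = 0.8077·2.600 − 0.84 − 0.60 = 0.660.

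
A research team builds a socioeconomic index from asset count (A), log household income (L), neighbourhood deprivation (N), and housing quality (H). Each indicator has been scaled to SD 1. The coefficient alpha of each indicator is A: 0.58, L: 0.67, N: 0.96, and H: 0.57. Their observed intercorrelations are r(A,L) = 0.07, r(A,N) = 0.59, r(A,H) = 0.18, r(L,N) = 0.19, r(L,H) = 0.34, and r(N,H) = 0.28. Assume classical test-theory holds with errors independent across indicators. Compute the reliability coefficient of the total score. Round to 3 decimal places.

Var(A+L+N+H) = 4 + 2·[0.07 + 0.59 + 0.18 + 0.19 + 0.34 + 0.28] = 4 + 3.3 = 7.3.
Because errors are independent across components, Cov(Tᵢ,Tⱼ) = Cov(Xᵢ,Xⱼ); the off-diagonal part of the true-score variance is the same as above.
True-score variance = [0.58 + 0.67 + 0.96 + 0.57] + 3.3 = 2.78 + 3.3 = 6.08.
Reliability = 6.08 / 7.3 = 0.833.

0.833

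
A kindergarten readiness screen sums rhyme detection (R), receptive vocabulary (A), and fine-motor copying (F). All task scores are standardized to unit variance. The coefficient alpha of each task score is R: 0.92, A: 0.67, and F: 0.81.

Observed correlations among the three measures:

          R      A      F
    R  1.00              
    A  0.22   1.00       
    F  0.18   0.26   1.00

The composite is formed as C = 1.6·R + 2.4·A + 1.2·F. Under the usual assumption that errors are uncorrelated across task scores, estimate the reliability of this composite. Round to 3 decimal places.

0.826

Var(C) = 1.6² + 2.4² + 1.2² + 2·[3.84·0.22 + 1.92·0.18 + 2.88·0.26] = 9.76 + 3.8784 = 13.6384.
Under uncorrelated errors the observed covariances equal the true-score covariances, so only the own-variance terms attenuate.
True-score variance = [1.6²·0.92 + 2.4²·0.67 + 1.2²·0.81] + 3.8784 = 7.3808 + 3.8784 = 11.2592.
Reliability = 11.2592 / 13.6384 = 0.826.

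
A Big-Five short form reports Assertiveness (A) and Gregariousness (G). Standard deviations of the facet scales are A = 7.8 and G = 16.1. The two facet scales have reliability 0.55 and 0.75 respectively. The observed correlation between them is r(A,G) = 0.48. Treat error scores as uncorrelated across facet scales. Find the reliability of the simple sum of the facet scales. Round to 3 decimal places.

0.791

Var(A+G) = 7.8² + 16.1² + 2·[7.8·16.1·0.48] = 320.05 + 120.557 = 440.607.
Because errors are independent across components, Cov(Tᵢ,Tⱼ) = Cov(Xᵢ,Xⱼ); the off-diagonal part of the true-score variance is the same as above.
True-score variance = [7.8²·0.55 + 16.1²·0.75] + 120.557 = 227.87 + 120.557 = 348.426.
Reliability = 348.426 / 440.607 = 0.791.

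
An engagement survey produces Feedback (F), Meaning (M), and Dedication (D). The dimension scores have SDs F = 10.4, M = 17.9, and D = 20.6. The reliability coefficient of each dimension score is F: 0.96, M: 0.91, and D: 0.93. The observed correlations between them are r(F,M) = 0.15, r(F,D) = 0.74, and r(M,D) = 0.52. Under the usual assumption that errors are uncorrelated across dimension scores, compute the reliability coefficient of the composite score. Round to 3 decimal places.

Var(F+M+D) = 10.4² + 17.9² + 20.6² + 2·[10.4·17.9·0.15 + 10.4·20.6·0.74 + 17.9·20.6·0.52] = 852.93 + 756.413 = 1609.34.
Because errors are independent across components, Cov(Tᵢ,Tⱼ) = Cov(Xᵢ,Xⱼ); the off-diagonal part of the true-score variance is the same as above.
True-score variance = [10.4²·0.96 + 17.9²·0.91 + 20.6²·0.93] + 756.413 = 790.062 + 756.413 = 1546.47.
Reliability = 1546.47 / 1609.34 = 0.961.

0.961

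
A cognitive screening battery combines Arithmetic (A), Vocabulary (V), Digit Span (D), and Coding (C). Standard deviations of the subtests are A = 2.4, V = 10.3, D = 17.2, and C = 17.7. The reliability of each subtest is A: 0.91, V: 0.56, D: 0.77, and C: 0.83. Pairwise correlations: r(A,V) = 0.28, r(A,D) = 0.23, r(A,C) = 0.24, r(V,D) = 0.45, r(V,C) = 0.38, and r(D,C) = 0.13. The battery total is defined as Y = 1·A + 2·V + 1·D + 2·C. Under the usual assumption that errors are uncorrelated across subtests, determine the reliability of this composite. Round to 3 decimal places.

0.849

Var(Y) = 2.4² + 2²·10.3² + 17.2² + 2²·17.7² + 2·[2·2.4·10.3·0.28 + 2.4·17.2·0.23 + 2·2.4·17.7·0.24 + 2·10.3·17.2·0.45 + 4·10.3·17.7·0.38 + 2·17.2·17.7·0.13] = 1979.12 + 1118.88 = 3098.
Under uncorrelated errors the observed covariances equal the true-score covariances, so only the own-variance terms attenuate.
True-score variance = [2.4²·0.91 + 2²·10.3²·0.56 + 17.2²·0.77 + 2²·17.7²·0.83] + 1118.88 = 1510.8 + 1118.88 = 2629.68.
Reliability = 2629.68 / 3098 = 0.849.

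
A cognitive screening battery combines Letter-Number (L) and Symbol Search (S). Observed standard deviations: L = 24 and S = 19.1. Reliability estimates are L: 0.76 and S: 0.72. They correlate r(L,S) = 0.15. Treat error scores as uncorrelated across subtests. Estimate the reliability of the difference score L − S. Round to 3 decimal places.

Var(L−S) = 24² + 19.1² − 2·24·19.1·0.15 = 940.81 − 137.52 = 803.29.
With uncorrelated errors the cross-covariances are all true-score covariance, so they carry over unchanged; only the diagonal terms shrink to ρᵢσᵢ².
True-score variance = [24²·0.76 + 19.1²·0.72] − 137.52 = 700.423 − 137.52 = 562.903.
Reliability = 562.903 / 803.29 = 0.701.

0.701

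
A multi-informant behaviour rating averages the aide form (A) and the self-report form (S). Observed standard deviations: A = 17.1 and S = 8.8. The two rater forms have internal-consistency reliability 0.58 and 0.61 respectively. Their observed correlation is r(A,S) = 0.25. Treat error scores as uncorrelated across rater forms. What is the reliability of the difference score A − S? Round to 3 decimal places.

Var(A−S) = 17.1² + 8.8² − 2·17.1·8.8·0.25 = 369.85 − 75.24 = 294.61.
Because errors are independent across components, Cov(Tᵢ,Tⱼ) = Cov(Xᵢ,Xⱼ); the off-diagonal part of the true-score variance is the same as above.
True-score variance = [17.1²·0.58 + 8.8²·0.61] − 75.24 = 216.836 − 75.24 = 141.596.
Reliability = 141.596 / 294.61 = 0.481.

0.481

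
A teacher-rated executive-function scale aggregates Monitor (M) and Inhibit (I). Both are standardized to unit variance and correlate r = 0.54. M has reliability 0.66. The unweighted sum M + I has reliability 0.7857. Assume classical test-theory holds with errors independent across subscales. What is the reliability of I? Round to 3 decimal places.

Var(M+I) = 2 + 2·0.54 = 3.080.
True-score variance = ρ_M + ρ_I + 2·0.54, so 0.7857 = (0.66 + ρ_I + 1.08) / 3.080.
ρ_I = 0.7857·3.080 − 0.66 − 1.08 = 0.680.

0.680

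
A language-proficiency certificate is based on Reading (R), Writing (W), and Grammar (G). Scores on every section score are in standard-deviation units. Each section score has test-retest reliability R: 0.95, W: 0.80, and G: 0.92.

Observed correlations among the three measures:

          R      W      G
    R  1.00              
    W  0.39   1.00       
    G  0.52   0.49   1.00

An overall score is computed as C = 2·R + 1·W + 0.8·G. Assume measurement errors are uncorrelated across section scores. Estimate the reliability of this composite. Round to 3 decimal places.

0.953

Var(C) = 2² + 1 + 0.8² + 2·[2·0.39 + 1.6·0.52 + 0.8·0.49] = 5.64 + 4.008 = 9.648.
Because errors are independent across components, Cov(Tᵢ,Tⱼ) = Cov(Xᵢ,Xⱼ); the off-diagonal part of the true-score variance is the same as above.
True-score variance = [2²·0.95 + 0.80 + 0.8²·0.92] + 4.008 = 5.1888 + 4.008 = 9.1968.
Reliability = 9.1968 / 9.648 = 0.953.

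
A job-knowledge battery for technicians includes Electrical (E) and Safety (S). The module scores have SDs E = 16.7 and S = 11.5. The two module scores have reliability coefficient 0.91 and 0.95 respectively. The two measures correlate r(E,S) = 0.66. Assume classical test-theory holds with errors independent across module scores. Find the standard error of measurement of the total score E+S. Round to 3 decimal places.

5.631

Var(total) = 411.14 + 253.506 = 664.646.
True-score variance = 379.427 + 253.506 = 632.933, so reliability = 0.9523.
Error variance = 664.646 − 632.933 = 31.7126; SEM = √31.7126 = 5.631.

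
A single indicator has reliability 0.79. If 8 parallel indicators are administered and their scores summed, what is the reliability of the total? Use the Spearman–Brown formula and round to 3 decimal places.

0.968

ρ_k = kρ / (1 + (k−1)ρ) = 8·0.79 / (1 + 7·0.79) = 6.320 / 6.530 = 0.968.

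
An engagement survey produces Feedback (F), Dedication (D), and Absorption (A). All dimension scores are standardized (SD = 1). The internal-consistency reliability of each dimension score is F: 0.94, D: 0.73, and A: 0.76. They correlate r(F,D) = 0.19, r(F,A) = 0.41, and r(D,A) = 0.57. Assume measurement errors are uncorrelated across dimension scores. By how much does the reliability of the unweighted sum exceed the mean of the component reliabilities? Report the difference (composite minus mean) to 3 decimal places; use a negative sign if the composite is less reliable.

0.083

Var(sum) = 3 + 2.34 = 5.34; true-score variance = 2.43 + 2.34 = 4.77; composite reliability = 0.8933.
Mean component reliability = 0.8100.
Difference = 0.8933 − 0.8100 = 0.083.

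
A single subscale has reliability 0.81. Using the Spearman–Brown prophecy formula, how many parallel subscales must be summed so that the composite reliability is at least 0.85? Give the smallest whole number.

k ≥ ρ*(1−ρ₁)/(ρ₁(1−ρ*)) = 0.85·0.19 / (0.81·0.15) = 1.329.
Smallest integer k = 2.

2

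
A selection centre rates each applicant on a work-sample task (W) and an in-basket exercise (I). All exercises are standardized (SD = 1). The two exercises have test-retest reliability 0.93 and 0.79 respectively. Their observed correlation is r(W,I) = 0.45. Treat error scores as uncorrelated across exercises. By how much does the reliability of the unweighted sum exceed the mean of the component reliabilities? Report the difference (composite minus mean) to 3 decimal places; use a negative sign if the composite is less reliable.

Var(sum) = 2 + 0.9 = 2.9; true-score variance = 1.72 + 0.9 = 2.62; composite reliability = 0.9034.
Mean component reliability = 0.8600.
Difference = 0.9034 − 0.8600 = 0.043.

0.043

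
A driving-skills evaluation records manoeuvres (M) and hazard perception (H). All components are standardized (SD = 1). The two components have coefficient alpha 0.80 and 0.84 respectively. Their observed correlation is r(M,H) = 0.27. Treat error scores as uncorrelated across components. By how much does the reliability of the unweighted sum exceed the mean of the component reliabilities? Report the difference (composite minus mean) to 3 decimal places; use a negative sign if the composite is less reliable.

0.038

Var(sum) = 2 + 0.54 = 2.54; true-score variance = 1.64 + 0.54 = 2.18; composite reliability = 0.8583.
Mean component reliability = 0.8200.
Difference = 0.8583 − 0.8200 = 0.038.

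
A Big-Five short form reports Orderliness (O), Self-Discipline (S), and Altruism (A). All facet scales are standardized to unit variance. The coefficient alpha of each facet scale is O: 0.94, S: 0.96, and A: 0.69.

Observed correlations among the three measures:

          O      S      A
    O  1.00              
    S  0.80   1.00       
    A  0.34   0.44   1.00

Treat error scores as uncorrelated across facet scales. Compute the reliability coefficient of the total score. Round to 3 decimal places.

0.933

Var(O+S+A) = 3 + 2·[0.80 + 0.34 + 0.44] = 3 + 3.16 = 6.16.
With uncorrelated errors the cross-covariances are all true-score covariance, so they carry over unchanged; only the diagonal terms shrink to ρᵢσᵢ².
True-score variance = [0.94 + 0.96 + 0.69] + 3.16 = 2.59 + 3.16 = 5.75.
Reliability = 5.75 / 6.16 = 0.933.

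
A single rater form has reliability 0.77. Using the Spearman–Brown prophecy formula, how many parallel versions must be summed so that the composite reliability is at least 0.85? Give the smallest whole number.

k ≥ ρ*(1−ρ₁)/(ρ₁(1−ρ*)) = 0.85·0.23 / (0.77·0.15) = 1.693.
Smallest integer k = 2.

2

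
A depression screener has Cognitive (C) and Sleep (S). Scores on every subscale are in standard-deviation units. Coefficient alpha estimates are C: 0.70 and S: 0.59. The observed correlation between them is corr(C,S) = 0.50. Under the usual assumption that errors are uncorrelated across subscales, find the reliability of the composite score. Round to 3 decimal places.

Var(C+S) = 2 + 2·[0.50] = 2 + 1 = 3.
With uncorrelated errors the cross-covariances are all true-score covariance, so they carry over unchanged; only the diagonal terms shrink to ρᵢσᵢ².
True-score variance = [0.70 + 0.59] + 1 = 1.29 + 1 = 2.29.
Reliability = 2.29 / 3 = 0.763.

0.763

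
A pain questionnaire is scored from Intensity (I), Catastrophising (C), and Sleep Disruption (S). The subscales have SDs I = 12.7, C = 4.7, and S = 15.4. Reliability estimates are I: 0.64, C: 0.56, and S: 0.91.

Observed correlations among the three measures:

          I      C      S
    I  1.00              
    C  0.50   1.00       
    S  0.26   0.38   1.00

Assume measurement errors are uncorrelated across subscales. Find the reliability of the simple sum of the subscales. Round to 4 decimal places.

Var(I+C+S) = 12.7² + 4.7² + 15.4² + 2·[12.7·4.7·0.50 + 12.7·15.4·0.26 + 4.7·15.4·0.38] = 420.54 + 216.4 = 636.94.
Because errors are independent across components, Cov(Tᵢ,Tⱼ) = Cov(Xᵢ,Xⱼ); the off-diagonal part of the true-score variance is the same as above.
True-score variance = [12.7²·0.64 + 4.7²·0.56 + 15.4²·0.91] + 216.4 = 331.412 + 216.4 = 547.812.
Reliability = 547.812 / 636.94 = 0.8601.

0.8601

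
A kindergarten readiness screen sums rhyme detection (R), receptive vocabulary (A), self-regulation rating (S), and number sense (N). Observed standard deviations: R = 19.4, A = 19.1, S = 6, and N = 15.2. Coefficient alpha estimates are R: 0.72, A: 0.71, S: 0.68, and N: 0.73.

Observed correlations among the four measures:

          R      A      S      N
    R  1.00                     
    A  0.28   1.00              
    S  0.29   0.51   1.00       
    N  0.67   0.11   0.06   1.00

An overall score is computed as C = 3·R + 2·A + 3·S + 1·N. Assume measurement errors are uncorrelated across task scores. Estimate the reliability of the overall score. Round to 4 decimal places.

Var(C) = 3²·19.4² + 2²·19.1² + 3²·6² + 15.2² + 2·[6·19.4·19.1·0.28 + 9·19.4·6·0.29 + 3·19.4·15.2·0.67 + 6·19.1·6·0.51 + 2·19.1·15.2·0.11 + 3·6·15.2·0.06] = 5401.52 + 3899.96 = 9301.48.
With uncorrelated errors the cross-covariances are all true-score covariance, so they carry over unchanged; only the diagonal terms shrink to ρᵢσᵢ².
True-score variance = [3²·19.4²·0.72 + 2²·19.1²·0.71 + 3²·6²·0.68 + 15.2²·0.73] + 3899.96 = 3863.85 + 3899.96 = 7763.82.
Reliability = 7763.82 / 9301.48 = 0.8347.

0.8347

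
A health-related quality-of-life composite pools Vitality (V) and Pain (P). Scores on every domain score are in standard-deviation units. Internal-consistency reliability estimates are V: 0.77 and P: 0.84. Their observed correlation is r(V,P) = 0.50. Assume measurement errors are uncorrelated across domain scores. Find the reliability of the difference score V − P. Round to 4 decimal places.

Var(V−P) = 1 + 1 − 2·0.50 = 2 − 1 = 1.
Under uncorrelated errors the observed covariances equal the true-score covariances, so only the own-variance terms attenuate.
True-score variance = [0.77 + 0.84] − 1 = 1.61 − 1 = 0.61.
Reliability = 0.61 / 1 = 0.6100.

0.6100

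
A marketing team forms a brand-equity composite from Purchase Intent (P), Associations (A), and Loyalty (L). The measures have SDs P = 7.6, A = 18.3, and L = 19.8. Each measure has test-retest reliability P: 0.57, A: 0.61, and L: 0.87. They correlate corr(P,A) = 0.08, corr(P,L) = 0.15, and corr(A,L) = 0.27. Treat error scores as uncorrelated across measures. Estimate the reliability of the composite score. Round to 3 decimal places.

0.803

Var(P+A+L) = 7.6² + 18.3² + 19.8² + 2·[7.6·18.3·0.08 + 7.6·19.8·0.15 + 18.3·19.8·0.27] = 784.69 + 263.06 = 1047.75.
Under uncorrelated errors the observed covariances equal the true-score covariances, so only the own-variance terms attenuate.
True-score variance = [7.6²·0.57 + 18.3²·0.61 + 19.8²·0.87] + 263.06 = 578.281 + 263.06 = 841.341.
Reliability = 841.341 / 1047.75 = 0.803.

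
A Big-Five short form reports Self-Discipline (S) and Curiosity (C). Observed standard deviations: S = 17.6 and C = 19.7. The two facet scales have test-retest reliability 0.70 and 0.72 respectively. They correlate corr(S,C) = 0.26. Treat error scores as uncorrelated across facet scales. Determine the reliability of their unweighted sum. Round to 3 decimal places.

Var(S+C) = 17.6² + 19.7² + 2·[17.6·19.7·0.26] = 697.85 + 180.294 = 878.144.
With uncorrelated errors the cross-covariances are all true-score covariance, so they carry over unchanged; only the diagonal terms shrink to ρᵢσᵢ².
True-score variance = [17.6²·0.70 + 19.7²·0.72] + 180.294 = 496.257 + 180.294 = 676.551.
Reliability = 676.551 / 878.144 = 0.770.

0.770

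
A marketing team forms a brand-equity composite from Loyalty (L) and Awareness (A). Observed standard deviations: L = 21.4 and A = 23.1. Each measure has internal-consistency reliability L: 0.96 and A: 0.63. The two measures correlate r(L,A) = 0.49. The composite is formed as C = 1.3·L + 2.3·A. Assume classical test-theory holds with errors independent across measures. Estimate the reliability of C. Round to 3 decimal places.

Var(C) = 1.3²·21.4² + 2.3²·23.1² + 2·[2.99·21.4·23.1·0.49] = 3596.75 + 1448.52 = 5045.26.
Because errors are independent across components, Cov(Tᵢ,Tⱼ) = Cov(Xᵢ,Xⱼ); the off-diagonal part of the true-score variance is the same as above.
True-score variance = [1.3²·21.4²·0.96 + 2.3²·23.1²·0.63] + 1448.52 = 2521.36 + 1448.52 = 3969.87.
Reliability = 3969.87 / 5045.26 = 0.787.

0.787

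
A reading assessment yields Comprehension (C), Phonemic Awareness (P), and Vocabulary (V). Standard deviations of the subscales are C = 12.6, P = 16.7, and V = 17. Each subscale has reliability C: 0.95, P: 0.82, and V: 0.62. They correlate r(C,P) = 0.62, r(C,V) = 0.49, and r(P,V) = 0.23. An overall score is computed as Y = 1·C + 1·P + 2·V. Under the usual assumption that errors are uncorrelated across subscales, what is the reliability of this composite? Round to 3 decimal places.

0.804

Var(Y) = 12.6² + 16.7² + 2²·17² + 2·[12.6·16.7·0.62 + 2·12.6·17·0.49 + 2·16.7·17·0.23] = 1593.65 + 941.941 = 2535.59.
Under uncorrelated errors the observed covariances equal the true-score covariances, so only the own-variance terms attenuate.
True-score variance = [12.6²·0.95 + 16.7²·0.82 + 2²·17²·0.62] + 941.941 = 1096.23 + 941.941 = 2038.17.
Reliability = 2038.17 / 2535.59 = 0.804.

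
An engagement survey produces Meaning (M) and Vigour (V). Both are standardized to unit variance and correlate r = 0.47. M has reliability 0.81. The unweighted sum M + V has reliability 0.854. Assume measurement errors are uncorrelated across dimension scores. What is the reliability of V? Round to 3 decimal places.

Var(M+V) = 2 + 2·0.47 = 2.940.
True-score variance = ρ_M + ρ_V + 2·0.47, so 0.854 = (0.81 + ρ_V + 0.94) / 2.940.
ρ_V = 0.854·2.940 − 0.81 − 0.94 = 0.761.

0.761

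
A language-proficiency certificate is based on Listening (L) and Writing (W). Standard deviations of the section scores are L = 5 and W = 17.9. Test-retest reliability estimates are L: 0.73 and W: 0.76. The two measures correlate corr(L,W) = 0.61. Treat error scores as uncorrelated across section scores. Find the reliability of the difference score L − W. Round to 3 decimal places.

Var(L−W) = 5² + 17.9² − 2·5·17.9·0.61 = 345.41 − 109.19 = 236.22.
Under uncorrelated errors the observed covariances equal the true-score covariances, so only the own-variance terms attenuate.
True-score variance = [5²·0.73 + 17.9²·0.76] − 109.19 = 261.762 − 109.19 = 152.572.
Reliability = 152.572 / 236.22 = 0.646.

0.646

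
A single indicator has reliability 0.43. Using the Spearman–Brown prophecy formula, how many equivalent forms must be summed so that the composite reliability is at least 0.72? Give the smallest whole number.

k ≥ ρ*(1−ρ₁)/(ρ₁(1−ρ*)) = 0.72·0.57 / (0.43·0.28) = 3.409.
Smallest integer k = 4.

4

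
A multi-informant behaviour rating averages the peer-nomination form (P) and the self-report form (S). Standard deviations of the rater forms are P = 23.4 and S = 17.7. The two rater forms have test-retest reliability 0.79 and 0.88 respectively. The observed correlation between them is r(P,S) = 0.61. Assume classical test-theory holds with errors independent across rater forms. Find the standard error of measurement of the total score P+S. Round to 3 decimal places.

12.352

Var(total) = 860.85 + 505.3 = 1366.15.
True-score variance = 708.268 + 505.3 = 1213.57, so reliability = 0.8883.
Error variance = 1366.15 − 1213.57 = 152.582; SEM = √152.582 = 12.352.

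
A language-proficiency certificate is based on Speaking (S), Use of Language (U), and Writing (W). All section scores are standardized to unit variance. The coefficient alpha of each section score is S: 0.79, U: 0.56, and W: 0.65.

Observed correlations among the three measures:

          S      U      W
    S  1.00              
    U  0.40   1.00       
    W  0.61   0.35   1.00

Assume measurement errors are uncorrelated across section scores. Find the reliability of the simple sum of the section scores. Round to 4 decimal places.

0.8252

Var(S+U+W) = 3 + 2·[0.40 + 0.61 + 0.35] = 3 + 2.72 = 5.72.
Under uncorrelated errors the observed covariances equal the true-score covariances, so only the own-variance terms attenuate.
True-score variance = [0.79 + 0.56 + 0.65] + 2.72 = 2 + 2.72 = 4.72.
Reliability = 4.72 / 5.72 = 0.8252.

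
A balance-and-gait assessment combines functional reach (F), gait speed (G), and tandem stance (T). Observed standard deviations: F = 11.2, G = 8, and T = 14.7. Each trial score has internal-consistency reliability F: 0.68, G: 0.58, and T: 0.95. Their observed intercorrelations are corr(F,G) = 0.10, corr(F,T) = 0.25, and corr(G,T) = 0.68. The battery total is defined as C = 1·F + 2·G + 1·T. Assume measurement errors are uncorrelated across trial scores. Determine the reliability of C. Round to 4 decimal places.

Var(C) = 11.2² + 2²·8² + 14.7² + 2·[2·11.2·8·0.10 + 11.2·14.7·0.25 + 2·8·14.7·0.68] = 597.53 + 438.032 = 1035.56.
With uncorrelated errors the cross-covariances are all true-score covariance, so they carry over unchanged; only the diagonal terms shrink to ρᵢσᵢ².
True-score variance = [11.2²·0.68 + 2²·8²·0.58 + 14.7²·0.95] + 438.032 = 439.065 + 438.032 = 877.097.
Reliability = 877.097 / 1035.56 = 0.8470.

0.8470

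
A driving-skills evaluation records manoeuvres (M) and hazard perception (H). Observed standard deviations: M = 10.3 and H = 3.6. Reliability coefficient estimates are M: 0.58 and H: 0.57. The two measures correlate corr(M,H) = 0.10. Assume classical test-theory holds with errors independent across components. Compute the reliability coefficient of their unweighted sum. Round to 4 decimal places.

Var(M+H) = 10.3² + 3.6² + 2·[10.3·3.6·0.10] = 119.05 + 7.416 = 126.466.
With uncorrelated errors the cross-covariances are all true-score covariance, so they carry over unchanged; only the diagonal terms shrink to ρᵢσᵢ².
True-score variance = [10.3²·0.58 + 3.6²·0.57] + 7.416 = 68.9194 + 7.416 = 76.3354.
Reliability = 76.3354 / 126.466 = 0.6036.

0.6036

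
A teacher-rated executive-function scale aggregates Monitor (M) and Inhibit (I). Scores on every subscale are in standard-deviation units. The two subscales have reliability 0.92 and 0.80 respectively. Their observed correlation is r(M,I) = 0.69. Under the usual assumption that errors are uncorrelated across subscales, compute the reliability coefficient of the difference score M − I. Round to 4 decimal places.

0.5484

Var(M−I) = 1 + 1 − 2·0.69 = 2 − 1.38 = 0.62.
Because errors are independent across components, Cov(Tᵢ,Tⱼ) = Cov(Xᵢ,Xⱼ); the off-diagonal part of the true-score variance is the same as above.
True-score variance = [0.92 + 0.80] − 1.38 = 1.72 − 1.38 = 0.34.
Reliability = 0.34 / 0.62 = 0.5484.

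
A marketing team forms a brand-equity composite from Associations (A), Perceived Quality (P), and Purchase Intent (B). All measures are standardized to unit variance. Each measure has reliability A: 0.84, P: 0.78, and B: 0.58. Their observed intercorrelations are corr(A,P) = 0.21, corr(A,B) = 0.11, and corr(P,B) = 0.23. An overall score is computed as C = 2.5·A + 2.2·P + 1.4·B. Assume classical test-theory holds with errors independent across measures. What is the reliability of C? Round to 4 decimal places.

0.8354

Var(C) = 2.5² + 2.2² + 1.4² + 2·[5.5·0.21 + 3.5·0.11 + 3.08·0.23] = 13.05 + 4.4968 = 17.5468.
With uncorrelated errors the cross-covariances are all true-score covariance, so they carry over unchanged; only the diagonal terms shrink to ρᵢσᵢ².
True-score variance = [2.5²·0.84 + 2.2²·0.78 + 1.4²·0.58] + 4.4968 = 10.162 + 4.4968 = 14.6588.
Reliability = 14.6588 / 17.5468 = 0.8354.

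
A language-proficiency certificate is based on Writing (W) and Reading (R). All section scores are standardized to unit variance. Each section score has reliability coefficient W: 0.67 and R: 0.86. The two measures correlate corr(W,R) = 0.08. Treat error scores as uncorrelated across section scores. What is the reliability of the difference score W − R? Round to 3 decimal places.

0.745

Var(W−R) = 1 + 1 − 2·0.08 = 2 − 0.16 = 1.84.
Because errors are independent across components, Cov(Tᵢ,Tⱼ) = Cov(Xᵢ,Xⱼ); the off-diagonal part of the true-score variance is the same as above.
True-score variance = [0.67 + 0.86] − 0.16 = 1.53 − 0.16 = 1.37.
Reliability = 1.37 / 1.84 = 0.745.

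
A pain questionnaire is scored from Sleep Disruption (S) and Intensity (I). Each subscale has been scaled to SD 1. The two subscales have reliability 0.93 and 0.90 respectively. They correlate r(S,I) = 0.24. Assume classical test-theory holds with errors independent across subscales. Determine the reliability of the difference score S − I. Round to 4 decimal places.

0.8882

Var(S−I) = 1 + 1 − 2·0.24 = 2 − 0.48 = 1.52.
Under uncorrelated errors the observed covariances equal the true-score covariances, so only the own-variance terms attenuate.
True-score variance = [0.93 + 0.90] − 0.48 = 1.83 − 0.48 = 1.35.
Reliability = 1.35 / 1.52 = 0.8882.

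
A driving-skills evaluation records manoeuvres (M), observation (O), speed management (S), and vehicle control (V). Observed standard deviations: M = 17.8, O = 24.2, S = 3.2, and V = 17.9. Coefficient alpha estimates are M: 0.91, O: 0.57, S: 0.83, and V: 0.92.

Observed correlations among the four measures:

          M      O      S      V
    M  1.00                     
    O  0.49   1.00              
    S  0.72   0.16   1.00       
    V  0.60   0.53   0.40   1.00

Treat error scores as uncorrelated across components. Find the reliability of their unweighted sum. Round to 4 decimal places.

0.8839

Var(M+O+S+V) = 17.8² + 24.2² + 3.2² + 17.9² + 2·[17.8·24.2·0.49 + 17.8·3.2·0.72 + 17.8·17.9·0.60 + 24.2·3.2·0.16 + 24.2·17.9·0.53 + 3.2·17.9·0.40] = 1233.13 + 1416.29 = 2649.42.
Because errors are independent across components, Cov(Tᵢ,Tⱼ) = Cov(Xᵢ,Xⱼ); the off-diagonal part of the true-score variance is the same as above.
True-score variance = [17.8²·0.91 + 24.2²·0.57 + 3.2²·0.83 + 17.9²·0.92] + 1416.29 = 925.416 + 1416.29 = 2341.7.
Reliability = 2341.7 / 2649.42 = 0.8839.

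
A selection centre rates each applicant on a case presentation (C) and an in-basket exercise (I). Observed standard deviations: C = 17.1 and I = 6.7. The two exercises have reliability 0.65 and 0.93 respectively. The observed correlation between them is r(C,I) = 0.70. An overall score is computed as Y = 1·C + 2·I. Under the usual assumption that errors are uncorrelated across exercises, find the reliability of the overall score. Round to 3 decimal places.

Var(Y) = 17.1² + 2²·6.7² + 2·[2·17.1·6.7·0.70] = 471.97 + 320.796 = 792.766.
Under uncorrelated errors the observed covariances equal the true-score covariances, so only the own-variance terms attenuate.
True-score variance = [17.1²·0.65 + 2²·6.7²·0.93] + 320.796 = 357.057 + 320.796 = 677.853.
Reliability = 677.853 / 792.766 = 0.855.

0.855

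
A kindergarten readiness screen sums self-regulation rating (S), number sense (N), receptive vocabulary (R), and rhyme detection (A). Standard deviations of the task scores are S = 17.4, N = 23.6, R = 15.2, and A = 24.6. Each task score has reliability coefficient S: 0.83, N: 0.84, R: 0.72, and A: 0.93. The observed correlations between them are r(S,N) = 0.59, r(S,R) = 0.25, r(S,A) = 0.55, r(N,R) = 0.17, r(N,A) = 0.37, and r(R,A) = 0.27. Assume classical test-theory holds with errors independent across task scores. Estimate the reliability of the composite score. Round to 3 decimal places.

0.930

Var(S+N+R+A) = 17.4² + 23.6² + 15.2² + 24.6² + 2·[17.4·23.6·0.59 + 17.4·15.2·0.25 + 17.4·24.6·0.55 + 23.6·15.2·0.17 + 23.6·24.6·0.37 + 15.2·24.6·0.27] = 1695.92 + 1841.14 = 3537.06.
Under uncorrelated errors the observed covariances equal the true-score covariances, so only the own-variance terms attenuate.
True-score variance = [17.4²·0.83 + 23.6²·0.84 + 15.2²·0.72 + 24.6²·0.93] + 1841.14 = 1448.28 + 1841.14 = 3289.42.
Reliability = 3289.42 / 3537.06 = 0.930.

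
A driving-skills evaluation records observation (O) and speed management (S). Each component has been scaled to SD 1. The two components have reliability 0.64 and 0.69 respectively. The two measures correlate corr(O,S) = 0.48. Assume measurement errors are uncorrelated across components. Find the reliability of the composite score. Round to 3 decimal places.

0.774

Var(O+S) = 2 + 2·[0.48] = 2 + 0.96 = 2.96.
Under uncorrelated errors the observed covariances equal the true-score covariances, so only the own-variance terms attenuate.
True-score variance = [0.64 + 0.69] + 0.96 = 1.33 + 0.96 = 2.29.
Reliability = 2.29 / 2.96 = 0.774.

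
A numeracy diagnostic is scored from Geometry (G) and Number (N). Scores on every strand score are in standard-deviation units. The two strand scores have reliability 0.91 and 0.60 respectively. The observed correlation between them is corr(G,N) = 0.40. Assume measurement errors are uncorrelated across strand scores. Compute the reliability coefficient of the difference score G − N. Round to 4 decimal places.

Var(G−N) = 1 + 1 − 2·0.40 = 2 − 0.8 = 1.2.
Because errors are independent across components, Cov(Tᵢ,Tⱼ) = Cov(Xᵢ,Xⱼ); the off-diagonal part of the true-score variance is the same as above.
True-score variance = [0.91 + 0.60] − 0.8 = 1.51 − 0.8 = 0.71.
Reliability = 0.71 / 1.2 = 0.5917.

0.5917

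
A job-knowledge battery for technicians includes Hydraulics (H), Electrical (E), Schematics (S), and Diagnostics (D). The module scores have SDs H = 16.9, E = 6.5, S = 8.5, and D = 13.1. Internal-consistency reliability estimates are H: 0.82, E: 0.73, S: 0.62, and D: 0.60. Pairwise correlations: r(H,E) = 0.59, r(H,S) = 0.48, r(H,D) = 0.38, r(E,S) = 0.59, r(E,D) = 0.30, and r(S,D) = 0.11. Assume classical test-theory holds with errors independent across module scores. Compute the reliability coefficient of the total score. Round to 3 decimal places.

Var(H+E+S+D) = 16.9² + 6.5² + 8.5² + 13.1² + 2·[16.9·6.5·0.59 + 16.9·8.5·0.48 + 16.9·13.1·0.38 + 6.5·8.5·0.59 + 6.5·13.1·0.30 + 8.5·13.1·0.11] = 571.72 + 576.565 = 1148.29.
Under uncorrelated errors the observed covariances equal the true-score covariances, so only the own-variance terms attenuate.
True-score variance = [16.9²·0.82 + 6.5²·0.73 + 8.5²·0.62 + 13.1²·0.60] + 576.565 = 412.804 + 576.565 = 989.369.
Reliability = 989.369 / 1148.29 = 0.862.

0.862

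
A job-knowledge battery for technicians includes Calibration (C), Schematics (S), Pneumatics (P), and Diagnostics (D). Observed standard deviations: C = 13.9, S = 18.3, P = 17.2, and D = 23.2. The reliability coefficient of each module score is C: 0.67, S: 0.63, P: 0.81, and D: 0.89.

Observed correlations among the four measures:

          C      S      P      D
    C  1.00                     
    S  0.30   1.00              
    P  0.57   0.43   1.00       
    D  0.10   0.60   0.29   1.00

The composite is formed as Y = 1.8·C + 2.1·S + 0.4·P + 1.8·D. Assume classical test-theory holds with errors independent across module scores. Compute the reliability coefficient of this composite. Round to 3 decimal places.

Var(Y) = 1.8²·13.9² + 2.1²·18.3² + 0.4²·17.2² + 1.8²·23.2² + 2·[3.78·13.9·18.3·0.30 + 0.72·13.9·17.2·0.57 + 3.24·13.9·23.2·0.10 + 0.84·18.3·17.2·0.43 + 3.78·18.3·23.2·0.60 + 0.72·17.2·23.2·0.29] = 3894.1 + 3301.94 = 7196.04.
Because errors are independent across components, Cov(Tᵢ,Tⱼ) = Cov(Xᵢ,Xⱼ); the off-diagonal part of the true-score variance is the same as above.
True-score variance = [1.8²·13.9²·0.67 + 2.1²·18.3²·0.63 + 0.4²·17.2²·0.81 + 1.8²·23.2²·0.89] + 3301.94 = 2940.25 + 3301.94 = 6242.2.
Reliability = 6242.2 / 7196.04 = 0.867.

0.867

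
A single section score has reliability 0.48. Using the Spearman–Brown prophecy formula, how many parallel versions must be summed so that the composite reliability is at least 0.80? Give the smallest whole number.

5

k ≥ ρ*(1−ρ₁)/(ρ₁(1−ρ*)) = 0.80·0.52 / (0.48·0.20) = 4.333.
Smallest integer k = 5.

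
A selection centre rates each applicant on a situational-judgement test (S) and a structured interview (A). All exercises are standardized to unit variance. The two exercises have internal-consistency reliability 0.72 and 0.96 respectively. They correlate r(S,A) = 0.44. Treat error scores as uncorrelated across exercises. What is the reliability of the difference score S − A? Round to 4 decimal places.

0.7143

Var(S−A) = 1 + 1 − 2·0.44 = 2 − 0.88 = 1.12.
Under uncorrelated errors the observed covariances equal the true-score covariances, so only the own-variance terms attenuate.
True-score variance = [0.72 + 0.96] − 0.88 = 1.68 − 0.88 = 0.8.
Reliability = 0.8 / 1.12 = 0.7143.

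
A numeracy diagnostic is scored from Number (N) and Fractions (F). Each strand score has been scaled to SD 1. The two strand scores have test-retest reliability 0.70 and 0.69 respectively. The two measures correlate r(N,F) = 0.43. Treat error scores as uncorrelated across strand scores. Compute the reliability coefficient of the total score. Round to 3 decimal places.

Var(N+F) = 2 + 2·[0.43] = 2 + 0.86 = 2.86.
Under uncorrelated errors the observed covariances equal the true-score covariances, so only the own-variance terms attenuate.
True-score variance = [0.70 + 0.69] + 0.86 = 1.39 + 0.86 = 2.25.
Reliability = 2.25 / 2.86 = 0.787.

0.787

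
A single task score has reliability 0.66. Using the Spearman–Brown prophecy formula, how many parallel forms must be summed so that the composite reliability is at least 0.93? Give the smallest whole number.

7

k ≥ ρ*(1−ρ₁)/(ρ₁(1−ρ*)) = 0.93·0.34 / (0.66·0.07) = 6.844.
Smallest integer k = 7.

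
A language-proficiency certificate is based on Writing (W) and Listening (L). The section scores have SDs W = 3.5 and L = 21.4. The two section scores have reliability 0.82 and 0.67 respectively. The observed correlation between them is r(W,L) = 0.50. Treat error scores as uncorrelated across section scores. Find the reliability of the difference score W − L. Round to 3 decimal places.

0.612

Var(W−L) = 3.5² + 21.4² − 2·3.5·21.4·0.50 = 470.21 − 74.9 = 395.31.
Under uncorrelated errors the observed covariances equal the true-score covariances, so only the own-variance terms attenuate.
True-score variance = [3.5²·0.82 + 21.4²·0.67] − 74.9 = 316.878 − 74.9 = 241.978.
Reliability = 241.978 / 395.31 = 0.612.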